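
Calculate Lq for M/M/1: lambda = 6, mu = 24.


rho = 6/24; Lq = rho^2/(1-rho) = 0.08

0.08


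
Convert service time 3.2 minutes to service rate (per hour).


mu = 60 / avg_service_time = 60 / 3.2 = 18.75 per hour

18.75 per hour


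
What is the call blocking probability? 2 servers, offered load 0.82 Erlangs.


B(N,A) = (A^N/N!) / sum(A^k/k!, k=0..N) with N=2, A=0.82 = 0.1559

0.1559


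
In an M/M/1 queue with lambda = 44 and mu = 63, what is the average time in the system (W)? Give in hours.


W = 1/(mu - lambda) = 1/(63 - 44) = 0.0526 hours

0.0526 hours


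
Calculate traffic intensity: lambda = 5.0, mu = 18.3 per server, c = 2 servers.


rho = lambda / (c * mu) = 5.0 / (2 * 18.3) = 0.1366

0.1366


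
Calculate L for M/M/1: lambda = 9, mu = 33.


rho = 9/33; L = rho/(1-rho) = 0.37

0.37


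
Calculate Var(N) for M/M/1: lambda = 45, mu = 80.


rho = 45/80; Var(N) = rho/(1-rho)^2 = 2.94

2.94


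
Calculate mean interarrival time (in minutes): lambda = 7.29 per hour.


Mean interarrival time = 60/lambda = 60/7.29 = 8.23 minutes

8.23 minutes


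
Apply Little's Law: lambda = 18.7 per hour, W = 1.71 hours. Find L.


L = lambda * W = 18.7 * 1.71 = 31.98

31.98


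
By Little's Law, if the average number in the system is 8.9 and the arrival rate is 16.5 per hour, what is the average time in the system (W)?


W = L / lambda = 8.9 / 16.5 = 0.5394 hours

0.5394 hours


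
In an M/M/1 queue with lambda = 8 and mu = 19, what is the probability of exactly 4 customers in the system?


rho = 8/19; P(n) = (1-rho)*rho^n = (1-8/19)*(8/19)^4 = 0.0182

0.0182


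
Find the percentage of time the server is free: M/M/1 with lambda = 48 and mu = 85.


Idle fraction = (1 - rho) * 100 = (1 - 48/85) * 100 = 43.5%

43.5%


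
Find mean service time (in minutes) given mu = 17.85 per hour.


Mean service time = 60/mu = 60/17.85 = 3.36 minutes

3.36 minutes


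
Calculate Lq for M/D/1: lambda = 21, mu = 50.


M/D/1: Lq = rho^2 / (2*(1-rho)) where rho = 21/50; Lq = 0.15

0.15


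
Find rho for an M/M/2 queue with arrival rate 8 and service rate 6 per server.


rho = lambda/(c*mu) = 8/(2*6) = 0.6667

0.6667


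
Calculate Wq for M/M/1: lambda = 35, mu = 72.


rho = 35/72; Wq = rho/(mu - lambda) = 0.0131 hours

0.0131 hours


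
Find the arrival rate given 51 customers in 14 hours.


lambda = total arrivals / time = 51 / 14 = 3.64 per hour

3.64 per hour


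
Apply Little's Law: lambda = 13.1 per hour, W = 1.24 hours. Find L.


L = lambda * W = 13.1 * 1.24 = 16.24

16.24


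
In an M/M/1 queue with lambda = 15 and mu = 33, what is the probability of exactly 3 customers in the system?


rho = 15/33; P(n) = (1-rho)*rho^n = (1-15/33)*(15/33)^3 = 0.0512

0.0512


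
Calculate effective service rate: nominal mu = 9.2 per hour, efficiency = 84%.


Effective rate = mu * efficiency = 9.2 * 0.84 = 7.73 per hour

7.73 per hour


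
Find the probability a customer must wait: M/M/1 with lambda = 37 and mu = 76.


P(wait) = rho = lambda/mu = 37/76 = 0.4868

0.4868


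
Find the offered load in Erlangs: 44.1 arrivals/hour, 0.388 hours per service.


Offered load a = lambda * E[S] = 44.1 * 0.388 = 17.11 Erlangs

17.11 Erlangs


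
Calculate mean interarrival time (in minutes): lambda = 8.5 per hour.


Mean interarrival time = 60/lambda = 60/8.5 = 7.06 minutes

7.06 minutes


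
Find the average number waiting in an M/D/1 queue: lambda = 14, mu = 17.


M/D/1: Lq = rho^2 / (2*(1-rho)) where rho = 14/17; Lq = 1.92

1.92


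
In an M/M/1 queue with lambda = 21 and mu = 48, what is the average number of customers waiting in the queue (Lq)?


rho = 21/48; Lq = rho^2/(1-rho) = 0.34

0.34


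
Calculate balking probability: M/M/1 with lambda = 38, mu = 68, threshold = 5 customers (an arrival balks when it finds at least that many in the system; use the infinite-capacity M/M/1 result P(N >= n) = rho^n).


P(N >= 5) = rho^5 = (38/68)^5 = 0.0545

0.0545


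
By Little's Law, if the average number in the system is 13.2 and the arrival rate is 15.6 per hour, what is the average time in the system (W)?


W = L / lambda = 13.2 / 15.6 = 0.8462 hours

0.8462 hours


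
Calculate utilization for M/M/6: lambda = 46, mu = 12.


rho = lambda/(c*mu) = 46/(6*12) = 0.6389

0.6389


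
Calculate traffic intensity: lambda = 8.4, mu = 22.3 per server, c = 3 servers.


rho = lambda / (c * mu) = 8.4 / (3 * 22.3) = 0.1256

0.1256


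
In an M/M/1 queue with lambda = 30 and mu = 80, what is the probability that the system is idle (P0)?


P0 = 1 - rho = 1 - 30/80 = 0.625

0.625


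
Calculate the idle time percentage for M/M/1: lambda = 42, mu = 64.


Idle fraction = (1 - rho) * 100 = (1 - 42/64) * 100 = 34.4%

34.4%


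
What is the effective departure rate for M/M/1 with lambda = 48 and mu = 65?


For a stable queue (lambda < mu), throughput = lambda = 48 per hour

48 per hour


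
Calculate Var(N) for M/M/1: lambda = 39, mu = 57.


rho = 39/57; Var(N) = rho/(1-rho)^2 = 6.86

6.86


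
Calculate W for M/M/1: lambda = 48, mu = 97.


W = 1/(mu - lambda) = 1/(97 - 48) = 0.0204 hours

0.0204 hours


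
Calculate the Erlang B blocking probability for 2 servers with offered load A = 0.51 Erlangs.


B(N,A) = (A^N/N!) / sum(A^k/k!, k=0..N) with N=2, A=0.51 = 0.0793

0.0793


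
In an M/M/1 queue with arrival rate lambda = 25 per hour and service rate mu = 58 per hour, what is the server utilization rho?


rho = lambda/mu = 25/58 = 0.431

0.431


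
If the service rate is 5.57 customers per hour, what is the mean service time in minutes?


Mean service time = 60/mu = 60/5.57 = 10.77 minutes

10.77 minutes


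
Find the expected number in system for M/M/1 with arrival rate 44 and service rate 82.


rho = 44/82; L = rho/(1-rho) = 1.16

1.16


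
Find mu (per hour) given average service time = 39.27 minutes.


mu = 60 / avg_service_time = 60 / 39.27 = 1.53 per hour

1.53 per hour


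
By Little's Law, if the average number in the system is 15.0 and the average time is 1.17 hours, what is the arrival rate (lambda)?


lambda = L / W = 15.0 / 1.17 = 12.82 per hour

12.82 per hour


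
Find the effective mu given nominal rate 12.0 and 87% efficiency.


Effective rate = mu * efficiency = 12.0 * 0.87 = 10.44 per hour

10.44 per hour


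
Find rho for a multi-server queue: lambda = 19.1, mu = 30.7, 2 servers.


rho = lambda / (c * mu) = 19.1 / (2 * 30.7) = 0.3111

0.3111


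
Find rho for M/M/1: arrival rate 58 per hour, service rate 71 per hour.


rho = lambda/mu = 58/71 = 0.8169

0.8169


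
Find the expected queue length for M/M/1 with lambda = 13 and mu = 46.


rho = 13/46; Lq = rho^2/(1-rho) = 0.11

0.11


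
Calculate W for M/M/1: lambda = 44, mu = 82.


W = 1/(mu - lambda) = 1/(82 - 44) = 0.0263 hours

0.0263 hours


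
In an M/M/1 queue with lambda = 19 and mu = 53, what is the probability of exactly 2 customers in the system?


rho = 19/53; P(n) = (1-rho)*rho^n = (1-19/53)*(19/53)^2 = 0.0824

0.0824


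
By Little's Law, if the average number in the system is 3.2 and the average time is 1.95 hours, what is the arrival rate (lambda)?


lambda = L / W = 3.2 / 1.95 = 1.64 per hour

1.64 per hour


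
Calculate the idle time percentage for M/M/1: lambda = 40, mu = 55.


Idle fraction = (1 - rho) * 100 = (1 - 40/55) * 100 = 27.3%

27.3%


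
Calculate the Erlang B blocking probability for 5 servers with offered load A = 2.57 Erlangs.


B(N,A) = (A^N/N!) / sum(A^k/k!, k=0..N) with N=5, A=2.57 = 0.075

0.075


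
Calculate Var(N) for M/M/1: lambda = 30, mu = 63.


rho = 30/63; Var(N) = rho/(1-rho)^2 = 1.74

1.74


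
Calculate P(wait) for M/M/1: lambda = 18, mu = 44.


P(wait) = rho = lambda/mu = 18/44 = 0.4091

0.4091


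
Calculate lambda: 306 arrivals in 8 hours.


lambda = total arrivals / time = 306 / 8 = 38.25 per hour

38.25 per hour


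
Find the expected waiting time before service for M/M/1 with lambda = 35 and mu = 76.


rho = 35/76; Wq = rho/(mu - lambda) = 0.0112 hours

0.0112 hours


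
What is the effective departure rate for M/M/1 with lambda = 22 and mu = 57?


For a stable queue (lambda < mu), throughput = lambda = 22 per hour

22 per hour


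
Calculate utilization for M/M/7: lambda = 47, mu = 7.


rho = lambda/(c*mu) = 47/(7*7) = 0.9592

0.9592


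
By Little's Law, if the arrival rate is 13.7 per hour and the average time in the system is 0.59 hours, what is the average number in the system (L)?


L = lambda * W = 13.7 * 0.59 = 8.08

8.08


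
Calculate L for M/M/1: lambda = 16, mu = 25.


rho = 16/25; L = rho/(1-rho) = 1.78

1.78


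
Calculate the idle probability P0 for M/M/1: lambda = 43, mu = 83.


P0 = 1 - rho = 1 - 43/83 = 0.4819

0.4819


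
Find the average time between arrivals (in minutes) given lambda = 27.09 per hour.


Mean interarrival time = 60/lambda = 60/27.09 = 2.21 minutes

2.21 minutes


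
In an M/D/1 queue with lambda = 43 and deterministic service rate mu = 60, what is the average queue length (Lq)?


M/D/1: Lq = rho^2 / (2*(1-rho)) where rho = 43/60; Lq = 0.91

0.91


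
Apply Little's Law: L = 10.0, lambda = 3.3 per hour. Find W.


W = L / lambda = 10.0 / 3.3 = 3.0303 hours

3.0303 hours


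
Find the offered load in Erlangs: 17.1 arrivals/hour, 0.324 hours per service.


Offered load a = lambda * E[S] = 17.1 * 0.324 = 5.54 Erlangs

5.54 Erlangs


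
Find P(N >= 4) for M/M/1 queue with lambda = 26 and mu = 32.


P(N >= 4) = rho^4 = (26/32)^4 = 0.4358

0.4358


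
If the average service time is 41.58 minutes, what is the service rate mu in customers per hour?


mu = 60 / avg_service_time = 60 / 41.58 = 1.44 per hour

1.44 per hour


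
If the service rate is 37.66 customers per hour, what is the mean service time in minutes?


Mean service time = 60/mu = 60/37.66 = 1.59 minutes

1.59 minutes


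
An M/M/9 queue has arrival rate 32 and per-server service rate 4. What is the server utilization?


rho = lambda/(c*mu) = 32/(9*4) = 0.8889

0.8889


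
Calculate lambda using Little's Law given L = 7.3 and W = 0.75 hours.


lambda = L / W = 7.3 / 0.75 = 9.73 per hour

9.73 per hour


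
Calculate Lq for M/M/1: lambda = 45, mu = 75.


rho = 45/75; Lq = rho^2/(1-rho) = 0.9

0.9


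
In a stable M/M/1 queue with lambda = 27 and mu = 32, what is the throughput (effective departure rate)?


For a stable queue (lambda < mu), throughput = lambda = 27 per hour

27 per hour


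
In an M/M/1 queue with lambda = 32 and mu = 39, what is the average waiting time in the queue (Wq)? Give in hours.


rho = 32/39; Wq = rho/(mu - lambda) = 0.1172 hours

0.1172 hours


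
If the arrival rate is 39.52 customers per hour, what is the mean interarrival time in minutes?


Mean interarrival time = 60/lambda = 60/39.52 = 1.52 minutes

1.52 minutes


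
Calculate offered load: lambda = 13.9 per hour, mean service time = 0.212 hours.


Offered load a = lambda * E[S] = 13.9 * 0.212 = 2.95 Erlangs

2.95 Erlangs


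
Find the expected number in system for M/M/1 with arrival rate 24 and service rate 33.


rho = 24/33; L = rho/(1-rho) = 2.67

2.67


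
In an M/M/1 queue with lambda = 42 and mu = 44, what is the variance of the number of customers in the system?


rho = 42/44; Var(N) = rho/(1-rho)^2 = 462.0

462.0


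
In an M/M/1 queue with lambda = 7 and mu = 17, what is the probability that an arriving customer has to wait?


P(wait) = rho = lambda/mu = 7/17 = 0.4118

0.4118


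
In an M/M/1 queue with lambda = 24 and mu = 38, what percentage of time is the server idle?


Idle fraction = (1 - rho) * 100 = (1 - 24/38) * 100 = 36.8%

36.8%


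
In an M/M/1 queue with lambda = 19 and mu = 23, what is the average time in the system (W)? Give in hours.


W = 1/(mu - lambda) = 1/(23 - 19) = 0.25 hours

0.25 hours


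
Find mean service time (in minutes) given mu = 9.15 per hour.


Mean service time = 60/mu = 60/9.15 = 6.56 minutes

6.56 minutes


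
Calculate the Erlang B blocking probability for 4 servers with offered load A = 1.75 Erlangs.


B(N,A) = (A^N/N!) / sum(A^k/k!, k=0..N) with N=4, A=1.75 = 0.0702

0.0702


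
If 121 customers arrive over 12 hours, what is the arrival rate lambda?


lambda = total arrivals / time = 121 / 12 = 10.08 per hour

10.08 per hour


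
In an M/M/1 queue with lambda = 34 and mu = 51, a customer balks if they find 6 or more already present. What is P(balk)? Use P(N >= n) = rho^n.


P(N >= 6) = rho^6 = (34/51)^6 = 0.0878

0.0878


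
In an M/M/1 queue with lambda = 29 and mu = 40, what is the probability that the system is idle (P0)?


P0 = 1 - rho = 1 - 29/40 = 0.275

0.275


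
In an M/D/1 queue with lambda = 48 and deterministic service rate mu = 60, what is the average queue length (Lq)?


M/D/1: Lq = rho^2 / (2*(1-rho)) where rho = 48/60; Lq = 1.6

1.6


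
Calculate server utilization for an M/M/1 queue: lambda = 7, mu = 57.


rho = lambda/mu = 7/57 = 0.1228

0.1228


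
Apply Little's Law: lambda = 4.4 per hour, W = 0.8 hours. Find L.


L = lambda * W = 4.4 * 0.8 = 3.52

3.52


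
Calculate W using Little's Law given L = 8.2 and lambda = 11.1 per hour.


W = L / lambda = 8.2 / 11.1 = 0.7387 hours

0.7387 hours


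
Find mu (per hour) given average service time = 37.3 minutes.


mu = 60 / avg_service_time = 60 / 37.3 = 1.61 per hour

1.61 per hour


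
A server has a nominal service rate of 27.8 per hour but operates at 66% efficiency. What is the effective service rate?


Effective rate = mu * efficiency = 27.8 * 0.66 = 18.35 per hour

18.35 per hour


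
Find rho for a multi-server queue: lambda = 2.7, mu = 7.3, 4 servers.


rho = lambda / (c * mu) = 2.7 / (4 * 7.3) = 0.0925

0.0925


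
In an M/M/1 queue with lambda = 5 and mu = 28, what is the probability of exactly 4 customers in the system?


rho = 5/28; P(n) = (1-rho)*rho^n = (1-5/28)*(5/28)^4 = 0.0008

0.0008


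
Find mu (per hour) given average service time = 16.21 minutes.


mu = 60 / avg_service_time = 60 / 16.21 = 3.7 per hour

3.7 per hour


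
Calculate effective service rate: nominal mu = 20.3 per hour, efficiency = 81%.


Effective rate = mu * efficiency = 20.3 * 0.81 = 16.44 per hour

16.44 per hour


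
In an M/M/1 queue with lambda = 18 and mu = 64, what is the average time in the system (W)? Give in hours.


W = 1/(mu - lambda) = 1/(64 - 18) = 0.0217 hours

0.0217 hours


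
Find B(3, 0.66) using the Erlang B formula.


B(N,A) = (A^N/N!) / sum(A^k/k!, k=0..N) with N=3, A=0.66 = 0.0249

0.0249


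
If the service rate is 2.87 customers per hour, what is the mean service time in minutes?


Mean service time = 60/mu = 60/2.87 = 20.91 minutes

20.91 minutes


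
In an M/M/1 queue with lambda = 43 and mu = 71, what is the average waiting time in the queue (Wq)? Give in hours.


rho = 43/71; Wq = rho/(mu - lambda) = 0.0216 hours

0.0216 hours


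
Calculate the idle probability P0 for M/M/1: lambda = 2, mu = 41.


P0 = 1 - rho = 1 - 2/41 = 0.9512

0.9512


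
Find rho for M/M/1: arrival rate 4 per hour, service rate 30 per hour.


rho = lambda/mu = 4/30 = 0.1333

0.1333


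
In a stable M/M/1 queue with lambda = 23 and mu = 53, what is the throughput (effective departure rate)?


For a stable queue (lambda < mu), throughput = lambda = 23 per hour

23 per hour


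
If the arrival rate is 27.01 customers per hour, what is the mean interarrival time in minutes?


Mean interarrival time = 60/lambda = 60/27.01 = 2.22 minutes

2.22 minutes


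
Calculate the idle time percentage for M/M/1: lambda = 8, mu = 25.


Idle fraction = (1 - rho) * 100 = (1 - 8/25) * 100 = 68.0%

68.0%


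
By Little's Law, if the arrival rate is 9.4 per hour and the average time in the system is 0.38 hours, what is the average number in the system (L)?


L = lambda * W = 9.4 * 0.38 = 3.57

3.57


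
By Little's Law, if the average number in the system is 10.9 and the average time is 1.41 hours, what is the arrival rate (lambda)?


lambda = L / W = 10.9 / 1.41 = 7.73 per hour

7.73 per hour


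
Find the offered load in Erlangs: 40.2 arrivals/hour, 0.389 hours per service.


Offered load a = lambda * E[S] = 40.2 * 0.389 = 15.64 Erlangs

15.64 Erlangs


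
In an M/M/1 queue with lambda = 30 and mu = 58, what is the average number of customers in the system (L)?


rho = 30/58; L = rho/(1-rho) = 1.07

1.07


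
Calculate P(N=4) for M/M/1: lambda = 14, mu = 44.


rho = 14/44; P(n) = (1-rho)*rho^n = (1-14/44)*(14/44)^4 = 0.007

0.007


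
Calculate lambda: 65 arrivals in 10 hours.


lambda = total arrivals / time = 65 / 10 = 6.5 per hour

6.5 per hour


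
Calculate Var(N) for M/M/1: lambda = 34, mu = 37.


rho = 34/37; Var(N) = rho/(1-rho)^2 = 139.78

139.78


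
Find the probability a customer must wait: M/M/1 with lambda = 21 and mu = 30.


P(wait) = rho = lambda/mu = 21/30 = 0.7

0.7


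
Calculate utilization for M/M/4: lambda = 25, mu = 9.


rho = lambda/(c*mu) = 25/(4*9) = 0.6944

0.6944


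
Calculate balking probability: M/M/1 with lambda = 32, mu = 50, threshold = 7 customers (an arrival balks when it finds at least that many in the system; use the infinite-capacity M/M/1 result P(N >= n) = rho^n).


P(N >= 7) = rho^7 = (32/50)^7 = 0.044

0.044


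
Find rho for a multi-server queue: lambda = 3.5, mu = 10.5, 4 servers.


rho = lambda / (c * mu) = 3.5 / (4 * 10.5) = 0.0833

0.0833


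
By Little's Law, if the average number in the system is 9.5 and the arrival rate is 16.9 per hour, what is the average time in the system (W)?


W = L / lambda = 9.5 / 16.9 = 0.5621 hours

0.5621 hours


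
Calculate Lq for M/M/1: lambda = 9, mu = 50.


rho = 9/50; Lq = rho^2/(1-rho) = 0.04

0.04


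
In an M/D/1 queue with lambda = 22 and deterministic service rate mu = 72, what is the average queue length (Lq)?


M/D/1: Lq = rho^2 / (2*(1-rho)) where rho = 22/72; Lq = 0.07

0.07


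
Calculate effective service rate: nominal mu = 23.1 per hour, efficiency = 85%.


Effective rate = mu * efficiency = 23.1 * 0.85 = 19.64 per hour

19.64 per hour


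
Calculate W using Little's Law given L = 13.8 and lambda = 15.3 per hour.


W = L / lambda = 13.8 / 15.3 = 0.902 hours

0.902 hours


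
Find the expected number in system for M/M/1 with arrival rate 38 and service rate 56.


rho = 38/56; L = rho/(1-rho) = 2.11

2.11


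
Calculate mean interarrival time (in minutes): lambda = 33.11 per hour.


Mean interarrival time = 60/lambda = 60/33.11 = 1.81 minutes

1.81 minutes


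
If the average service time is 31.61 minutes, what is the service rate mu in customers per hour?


mu = 60 / avg_service_time = 60 / 31.61 = 1.9 per hour

1.9 per hour


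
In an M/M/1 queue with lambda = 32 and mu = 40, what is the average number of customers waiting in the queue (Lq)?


rho = 32/40; Lq = rho^2/(1-rho) = 3.2

3.2


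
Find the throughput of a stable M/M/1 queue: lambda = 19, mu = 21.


For a stable queue (lambda < mu), throughput = lambda = 19 per hour

19 per hour


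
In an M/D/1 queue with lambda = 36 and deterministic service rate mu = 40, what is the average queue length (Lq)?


M/D/1: Lq = rho^2 / (2*(1-rho)) where rho = 36/40; Lq = 4.05

4.05


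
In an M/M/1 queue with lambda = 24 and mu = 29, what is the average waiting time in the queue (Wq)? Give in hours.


rho = 24/29; Wq = rho/(mu - lambda) = 0.1655 hours

0.1655 hours


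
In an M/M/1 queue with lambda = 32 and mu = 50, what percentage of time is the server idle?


Idle fraction = (1 - rho) * 100 = (1 - 32/50) * 100 = 36.0%

36.0%


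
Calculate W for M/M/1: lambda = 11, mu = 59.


W = 1/(mu - lambda) = 1/(59 - 11) = 0.0208 hours

0.0208 hours


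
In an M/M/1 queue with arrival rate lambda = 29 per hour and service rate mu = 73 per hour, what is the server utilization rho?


rho = lambda/mu = 29/73 = 0.3973

0.3973


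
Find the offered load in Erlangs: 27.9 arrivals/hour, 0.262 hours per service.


Offered load a = lambda * E[S] = 27.9 * 0.262 = 7.31 Erlangs

7.31 Erlangs


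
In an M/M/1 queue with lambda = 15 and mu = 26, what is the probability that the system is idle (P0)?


P0 = 1 - rho = 1 - 15/26 = 0.4231

0.4231


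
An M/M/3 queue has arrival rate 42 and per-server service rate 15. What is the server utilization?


rho = lambda/(c*mu) = 42/(3*15) = 0.9333

0.9333


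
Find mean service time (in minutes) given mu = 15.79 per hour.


Mean service time = 60/mu = 60/15.79 = 3.8 minutes

3.8 minutes


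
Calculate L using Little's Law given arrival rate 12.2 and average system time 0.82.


L = lambda * W = 12.2 * 0.82 = 10.0

10.0


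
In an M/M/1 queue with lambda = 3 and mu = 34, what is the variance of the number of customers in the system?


rho = 3/34; Var(N) = rho/(1-rho)^2 = 0.11

0.11


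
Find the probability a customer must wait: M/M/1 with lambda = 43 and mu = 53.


P(wait) = rho = lambda/mu = 43/53 = 0.8113

0.8113


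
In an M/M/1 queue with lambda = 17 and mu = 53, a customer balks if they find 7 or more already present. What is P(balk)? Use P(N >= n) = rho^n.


P(N >= 7) = rho^7 = (17/53)^7 = 0.0003

0.0003


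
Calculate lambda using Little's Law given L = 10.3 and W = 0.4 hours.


lambda = L / W = 10.3 / 0.4 = 25.75 per hour

25.75 per hour


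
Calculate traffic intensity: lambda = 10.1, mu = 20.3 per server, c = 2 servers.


rho = lambda / (c * mu) = 10.1 / (2 * 20.3) = 0.2488

0.2488


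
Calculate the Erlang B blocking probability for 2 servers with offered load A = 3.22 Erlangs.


B(N,A) = (A^N/N!) / sum(A^k/k!, k=0..N) with N=2, A=3.22 = 0.5513

0.5513


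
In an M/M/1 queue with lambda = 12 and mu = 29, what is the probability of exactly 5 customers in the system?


rho = 12/29; P(n) = (1-rho)*rho^n = (1-12/29)*(12/29)^5 = 0.0071

0.0071


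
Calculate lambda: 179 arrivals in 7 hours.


lambda = total arrivals / time = 179 / 7 = 25.57 per hour

25.57 per hour


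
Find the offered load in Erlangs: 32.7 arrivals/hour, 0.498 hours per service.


Offered load a = lambda * E[S] = 32.7 * 0.498 = 16.28 Erlangs

16.28 Erlangs


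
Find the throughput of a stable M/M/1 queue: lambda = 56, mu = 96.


For a stable queue (lambda < mu), throughput = lambda = 56 per hour

56 per hour


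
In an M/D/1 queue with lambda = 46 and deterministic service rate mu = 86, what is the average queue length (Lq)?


M/D/1: Lq = rho^2 / (2*(1-rho)) where rho = 46/86; Lq = 0.31

0.31


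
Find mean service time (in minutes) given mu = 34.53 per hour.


Mean service time = 60/mu = 60/34.53 = 1.74 minutes

1.74 minutes


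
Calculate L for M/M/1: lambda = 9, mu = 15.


rho = 9/15; L = rho/(1-rho) = 1.5

1.5


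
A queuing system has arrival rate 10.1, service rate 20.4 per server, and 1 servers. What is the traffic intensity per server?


rho = lambda / (c * mu) = 10.1 / (1 * 20.4) = 0.4951

0.4951


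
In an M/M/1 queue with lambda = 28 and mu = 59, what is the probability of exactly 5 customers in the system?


rho = 28/59; P(n) = (1-rho)*rho^n = (1-28/59)*(28/59)^5 = 0.0126

0.0126


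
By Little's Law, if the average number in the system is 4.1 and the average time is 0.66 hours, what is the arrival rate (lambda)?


lambda = L / W = 4.1 / 0.66 = 6.21 per hour

6.21 per hour


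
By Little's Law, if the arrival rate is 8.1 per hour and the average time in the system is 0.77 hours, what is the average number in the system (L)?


L = lambda * W = 8.1 * 0.77 = 6.24

6.24


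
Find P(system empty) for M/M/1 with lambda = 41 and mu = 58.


P0 = 1 - rho = 1 - 41/58 = 0.2931

0.2931


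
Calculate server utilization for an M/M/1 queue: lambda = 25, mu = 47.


rho = lambda/mu = 25/47 = 0.5319

0.5319


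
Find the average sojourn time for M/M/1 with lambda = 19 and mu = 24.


W = 1/(mu - lambda) = 1/(24 - 19) = 0.2 hours

0.2 hours


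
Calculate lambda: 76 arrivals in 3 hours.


lambda = total arrivals / time = 76 / 3 = 25.33 per hour

25.33 per hour


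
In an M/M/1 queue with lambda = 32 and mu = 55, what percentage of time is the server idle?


Idle fraction = (1 - rho) * 100 = (1 - 32/55) * 100 = 41.8%

41.8%


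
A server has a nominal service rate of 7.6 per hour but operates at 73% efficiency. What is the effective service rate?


Effective rate = mu * efficiency = 7.6 * 0.73 = 5.55 per hour

5.55 per hour


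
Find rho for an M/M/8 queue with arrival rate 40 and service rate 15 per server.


rho = lambda/(c*mu) = 40/(8*15) = 0.3333

0.3333


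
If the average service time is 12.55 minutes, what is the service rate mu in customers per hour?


mu = 60 / avg_service_time = 60 / 12.55 = 4.78 per hour

4.78 per hour


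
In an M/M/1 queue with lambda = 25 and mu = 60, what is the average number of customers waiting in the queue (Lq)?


rho = 25/60; Lq = rho^2/(1-rho) = 0.3

0.3


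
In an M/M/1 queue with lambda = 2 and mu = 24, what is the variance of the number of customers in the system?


rho = 2/24; Var(N) = rho/(1-rho)^2 = 0.1

0.1


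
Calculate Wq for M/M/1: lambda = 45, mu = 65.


rho = 45/65; Wq = rho/(mu - lambda) = 0.0346 hours

0.0346 hours


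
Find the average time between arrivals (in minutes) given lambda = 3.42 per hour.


Mean interarrival time = 60/lambda = 60/3.42 = 17.54 minutes

17.54 minutes


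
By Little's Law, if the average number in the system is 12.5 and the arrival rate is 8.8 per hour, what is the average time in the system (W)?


W = L / lambda = 12.5 / 8.8 = 1.4205 hours

1.4205 hours


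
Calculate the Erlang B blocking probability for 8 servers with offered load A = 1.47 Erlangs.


B(N,A) = (A^N/N!) / sum(A^k/k!, k=0..N) with N=8, A=1.47 = 0.0001

0.0001


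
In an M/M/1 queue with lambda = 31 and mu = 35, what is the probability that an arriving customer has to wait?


P(wait) = rho = lambda/mu = 31/35 = 0.8857

0.8857


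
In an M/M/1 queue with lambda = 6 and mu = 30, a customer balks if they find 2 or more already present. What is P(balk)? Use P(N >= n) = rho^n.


P(N >= 2) = rho^2 = (6/30)^2 = 0.04

0.04


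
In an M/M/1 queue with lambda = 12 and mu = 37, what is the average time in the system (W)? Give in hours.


W = 1/(mu - lambda) = 1/(37 - 12) = 0.04 hours

0.04 hours


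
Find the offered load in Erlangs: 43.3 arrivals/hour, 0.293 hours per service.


Offered load a = lambda * E[S] = 43.3 * 0.293 = 12.69 Erlangs

12.69 Erlangs


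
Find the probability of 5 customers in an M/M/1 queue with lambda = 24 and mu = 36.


rho = 24/36; P(n) = (1-rho)*rho^n = (1-24/36)*(24/36)^5 = 0.0439

0.0439


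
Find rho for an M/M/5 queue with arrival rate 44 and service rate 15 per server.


rho = lambda/(c*mu) = 44/(5*15) = 0.5867

0.5867


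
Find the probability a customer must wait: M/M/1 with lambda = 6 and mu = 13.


P(wait) = rho = lambda/mu = 6/13 = 0.4615

0.4615


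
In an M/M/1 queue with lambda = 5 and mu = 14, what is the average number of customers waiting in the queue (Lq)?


rho = 5/14; Lq = rho^2/(1-rho) = 0.2

0.2


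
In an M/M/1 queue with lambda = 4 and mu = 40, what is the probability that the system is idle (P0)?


P0 = 1 - rho = 1 - 4/40 = 0.9

0.9


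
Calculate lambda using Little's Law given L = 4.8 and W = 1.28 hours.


lambda = L / W = 4.8 / 1.28 = 3.75 per hour

3.75 per hour


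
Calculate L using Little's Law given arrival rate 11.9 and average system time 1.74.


L = lambda * W = 11.9 * 1.74 = 20.71

20.71


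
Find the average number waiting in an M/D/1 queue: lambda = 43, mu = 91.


M/D/1: Lq = rho^2 / (2*(1-rho)) where rho = 43/91; Lq = 0.21

0.21


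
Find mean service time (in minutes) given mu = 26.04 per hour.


Mean service time = 60/mu = 60/26.04 = 2.3 minutes

2.3 minutes


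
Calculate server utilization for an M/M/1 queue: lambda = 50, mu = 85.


rho = lambda/mu = 50/85 = 0.5882

0.5882


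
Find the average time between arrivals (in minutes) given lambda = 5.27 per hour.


Mean interarrival time = 60/lambda = 60/5.27 = 11.39 minutes

11.39 minutes


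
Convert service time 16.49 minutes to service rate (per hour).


mu = 60 / avg_service_time = 60 / 16.49 = 3.64 per hour

3.64 per hour


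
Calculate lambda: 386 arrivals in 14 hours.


lambda = total arrivals / time = 386 / 14 = 27.57 per hour

27.57 per hour


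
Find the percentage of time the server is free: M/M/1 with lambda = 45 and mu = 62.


Idle fraction = (1 - rho) * 100 = (1 - 45/62) * 100 = 27.4%

27.4%


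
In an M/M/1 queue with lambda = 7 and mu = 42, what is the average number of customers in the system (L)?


rho = 7/42; L = rho/(1-rho) = 0.2

0.2


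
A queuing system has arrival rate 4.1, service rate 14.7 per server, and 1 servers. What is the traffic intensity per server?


rho = lambda / (c * mu) = 4.1 / (1 * 14.7) = 0.2789

0.2789


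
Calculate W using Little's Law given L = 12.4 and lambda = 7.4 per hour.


W = L / lambda = 12.4 / 7.4 = 1.6757 hours

1.6757 hours


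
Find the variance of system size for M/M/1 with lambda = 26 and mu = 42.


rho = 26/42; Var(N) = rho/(1-rho)^2 = 4.27

4.27


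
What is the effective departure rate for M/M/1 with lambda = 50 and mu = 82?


For a stable queue (lambda < mu), throughput = lambda = 50 per hour

50 per hour


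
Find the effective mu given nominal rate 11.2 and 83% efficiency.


Effective rate = mu * efficiency = 11.2 * 0.83 = 9.3 per hour

9.3 per hour


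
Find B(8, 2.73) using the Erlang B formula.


B(N,A) = (A^N/N!) / sum(A^k/k!, k=0..N) with N=8, A=2.73 = 0.005

0.005


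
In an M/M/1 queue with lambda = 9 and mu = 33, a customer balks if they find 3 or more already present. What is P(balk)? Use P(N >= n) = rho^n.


P(N >= 3) = rho^3 = (9/33)^3 = 0.0203

0.0203


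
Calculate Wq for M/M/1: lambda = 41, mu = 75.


rho = 41/75; Wq = rho/(mu - lambda) = 0.0161 hours

0.0161 hours


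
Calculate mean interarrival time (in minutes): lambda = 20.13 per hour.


Mean interarrival time = 60/lambda = 60/20.13 = 2.98 minutes

2.98 minutes


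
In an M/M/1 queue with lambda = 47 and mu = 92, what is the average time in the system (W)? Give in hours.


W = 1/(mu - lambda) = 1/(92 - 47) = 0.0222 hours

0.0222 hours


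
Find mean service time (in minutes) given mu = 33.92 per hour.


Mean service time = 60/mu = 60/33.92 = 1.77 minutes

1.77 minutes


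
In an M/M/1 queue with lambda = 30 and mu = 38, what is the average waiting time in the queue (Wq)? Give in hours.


rho = 30/38; Wq = rho/(mu - lambda) = 0.0987 hours

0.0987 hours


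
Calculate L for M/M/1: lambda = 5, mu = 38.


rho = 5/38; L = rho/(1-rho) = 0.15

0.15


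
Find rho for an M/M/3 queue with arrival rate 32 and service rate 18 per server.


rho = lambda/(c*mu) = 32/(3*18) = 0.5926

0.5926


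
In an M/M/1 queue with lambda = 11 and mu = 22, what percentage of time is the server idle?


Idle fraction = (1 - rho) * 100 = (1 - 11/22) * 100 = 50.0%

50.0%


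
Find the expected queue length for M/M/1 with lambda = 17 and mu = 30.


rho = 17/30; Lq = rho^2/(1-rho) = 0.74

0.74


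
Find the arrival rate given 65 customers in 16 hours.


lambda = total arrivals / time = 65 / 16 = 4.06 per hour

4.06 per hour


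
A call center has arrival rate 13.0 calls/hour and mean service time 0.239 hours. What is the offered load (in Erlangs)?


Offered load a = lambda * E[S] = 13.0 * 0.239 = 3.11 Erlangs

3.11 Erlangs


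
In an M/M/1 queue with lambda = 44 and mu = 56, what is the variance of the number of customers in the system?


rho = 44/56; Var(N) = rho/(1-rho)^2 = 17.11

17.11


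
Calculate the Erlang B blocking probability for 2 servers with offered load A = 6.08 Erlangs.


B(N,A) = (A^N/N!) / sum(A^k/k!, k=0..N) with N=2, A=6.08 = 0.723

0.723


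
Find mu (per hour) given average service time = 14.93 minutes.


mu = 60 / avg_service_time = 60 / 14.93 = 4.02 per hour

4.02 per hour


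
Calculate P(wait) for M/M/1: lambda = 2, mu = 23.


P(wait) = rho = lambda/mu = 2/23 = 0.087

0.087


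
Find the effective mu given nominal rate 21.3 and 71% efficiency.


Effective rate = mu * efficiency = 21.3 * 0.71 = 15.12 per hour

15.12 per hour


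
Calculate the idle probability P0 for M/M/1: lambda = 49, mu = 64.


P0 = 1 - rho = 1 - 49/64 = 0.2344

0.2344


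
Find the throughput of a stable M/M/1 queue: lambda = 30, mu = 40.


For a stable queue (lambda < mu), throughput = lambda = 30 per hour

30 per hour


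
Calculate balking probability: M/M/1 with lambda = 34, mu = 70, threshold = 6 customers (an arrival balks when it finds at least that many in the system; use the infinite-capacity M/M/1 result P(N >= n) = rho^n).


P(N >= 6) = rho^6 = (34/70)^6 = 0.0131

0.0131


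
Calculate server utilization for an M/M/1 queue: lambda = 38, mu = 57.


rho = lambda/mu = 38/57 = 0.6667

0.6667


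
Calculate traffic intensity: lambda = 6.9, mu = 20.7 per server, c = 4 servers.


rho = lambda / (c * mu) = 6.9 / (4 * 20.7) = 0.0833

0.0833


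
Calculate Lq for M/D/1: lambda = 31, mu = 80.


M/D/1: Lq = rho^2 / (2*(1-rho)) where rho = 31/80; Lq = 0.12

0.12


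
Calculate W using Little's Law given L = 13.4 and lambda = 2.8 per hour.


W = L / lambda = 13.4 / 2.8 = 4.7857 hours

4.7857 hours


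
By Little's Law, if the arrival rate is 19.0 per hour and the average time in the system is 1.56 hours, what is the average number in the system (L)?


L = lambda * W = 19.0 * 1.56 = 29.64

29.64


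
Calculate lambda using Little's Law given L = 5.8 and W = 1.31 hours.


lambda = L / W = 5.8 / 1.31 = 4.43 per hour

4.43 per hour


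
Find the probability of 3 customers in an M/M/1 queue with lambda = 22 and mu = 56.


rho = 22/56; P(n) = (1-rho)*rho^n = (1-22/56)*(22/56)^3 = 0.0368

0.0368


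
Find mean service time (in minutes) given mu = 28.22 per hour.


Mean service time = 60/mu = 60/28.22 = 2.13 minutes

2.13 minutes


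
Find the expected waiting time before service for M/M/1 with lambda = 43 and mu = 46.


rho = 43/46; Wq = rho/(mu - lambda) = 0.3116 hours

0.3116 hours


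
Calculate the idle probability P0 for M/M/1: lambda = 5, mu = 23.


P0 = 1 - rho = 1 - 5/23 = 0.7826

0.7826


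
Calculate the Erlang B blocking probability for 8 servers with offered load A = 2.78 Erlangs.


B(N,A) = (A^N/N!) / sum(A^k/k!, k=0..N) with N=8, A=2.78 = 0.0055

0.0055


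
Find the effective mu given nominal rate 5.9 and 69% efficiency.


Effective rate = mu * efficiency = 5.9 * 0.69 = 4.07 per hour

4.07 per hour


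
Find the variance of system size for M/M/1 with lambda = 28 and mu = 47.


rho = 28/47; Var(N) = rho/(1-rho)^2 = 3.65

3.65


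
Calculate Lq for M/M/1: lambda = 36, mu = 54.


rho = 36/54; Lq = rho^2/(1-rho) = 1.33

1.33


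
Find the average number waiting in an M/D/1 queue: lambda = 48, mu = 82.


M/D/1: Lq = rho^2 / (2*(1-rho)) where rho = 48/82; Lq = 0.41

0.41


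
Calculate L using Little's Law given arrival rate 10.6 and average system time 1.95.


L = lambda * W = 10.6 * 1.95 = 20.67

20.67


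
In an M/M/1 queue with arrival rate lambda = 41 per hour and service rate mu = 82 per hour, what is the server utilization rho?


rho = lambda/mu = 41/82 = 0.5

0.5


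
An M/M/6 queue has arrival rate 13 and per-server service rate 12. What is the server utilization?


rho = lambda/(c*mu) = 13/(6*12) = 0.1806

0.1806


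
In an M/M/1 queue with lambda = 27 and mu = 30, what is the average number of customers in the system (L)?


rho = 27/30; L = rho/(1-rho) = 9.0

9.0


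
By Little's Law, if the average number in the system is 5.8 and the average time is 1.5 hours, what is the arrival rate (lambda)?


lambda = L / W = 5.8 / 1.5 = 3.87 per hour

3.87 per hour


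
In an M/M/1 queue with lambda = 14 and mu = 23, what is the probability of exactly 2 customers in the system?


rho = 14/23; P(n) = (1-rho)*rho^n = (1-14/23)*(14/23)^2 = 0.145

0.145


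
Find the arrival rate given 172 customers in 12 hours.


lambda = total arrivals / time = 172 / 12 = 14.33 per hour

14.33 per hour


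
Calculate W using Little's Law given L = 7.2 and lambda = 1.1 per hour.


W = L / lambda = 7.2 / 1.1 = 6.5455 hours

6.5455 hours


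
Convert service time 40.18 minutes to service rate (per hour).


mu = 60 / avg_service_time = 60 / 40.18 = 1.49 per hour

1.49 per hour


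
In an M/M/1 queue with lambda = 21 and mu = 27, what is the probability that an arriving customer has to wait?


P(wait) = rho = lambda/mu = 21/27 = 0.7778

0.7778


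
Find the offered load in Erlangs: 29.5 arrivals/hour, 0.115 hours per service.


Offered load a = lambda * E[S] = 29.5 * 0.115 = 3.39 Erlangs

3.39 Erlangs


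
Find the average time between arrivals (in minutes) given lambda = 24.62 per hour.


Mean interarrival time = 60/lambda = 60/24.62 = 2.44 minutes

2.44 minutes


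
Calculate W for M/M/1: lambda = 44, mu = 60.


W = 1/(mu - lambda) = 1/(60 - 44) = 0.0625 hours

0.0625 hours


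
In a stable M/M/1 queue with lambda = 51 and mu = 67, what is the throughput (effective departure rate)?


For a stable queue (lambda < mu), throughput = lambda = 51 per hour

51 per hour


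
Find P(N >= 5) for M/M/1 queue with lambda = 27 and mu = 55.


P(N >= 5) = rho^5 = (27/55)^5 = 0.0285

0.0285


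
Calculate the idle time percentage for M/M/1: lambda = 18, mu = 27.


Idle fraction = (1 - rho) * 100 = (1 - 18/27) * 100 = 33.3%

33.3%


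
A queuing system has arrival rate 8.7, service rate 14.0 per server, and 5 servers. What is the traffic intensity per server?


rho = lambda / (c * mu) = 8.7 / (5 * 14.0) = 0.1243

0.1243


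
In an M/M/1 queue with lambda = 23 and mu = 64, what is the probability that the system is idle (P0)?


P0 = 1 - rho = 1 - 23/64 = 0.6406

0.6406


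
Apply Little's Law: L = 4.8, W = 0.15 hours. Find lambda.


lambda = L / W = 4.8 / 0.15 = 32.0 per hour

32.0 per hour


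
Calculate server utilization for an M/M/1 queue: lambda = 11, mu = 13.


rho = lambda/mu = 11/13 = 0.8462

0.8462


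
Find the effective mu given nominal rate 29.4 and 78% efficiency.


Effective rate = mu * efficiency = 29.4 * 0.78 = 22.93 per hour

22.93 per hour


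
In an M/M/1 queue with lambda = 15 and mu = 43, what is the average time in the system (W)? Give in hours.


W = 1/(mu - lambda) = 1/(43 - 15) = 0.0357 hours

0.0357 hours


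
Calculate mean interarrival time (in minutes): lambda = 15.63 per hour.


Mean interarrival time = 60/lambda = 60/15.63 = 3.84 minutes

3.84 minutes


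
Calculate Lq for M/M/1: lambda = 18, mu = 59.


rho = 18/59; Lq = rho^2/(1-rho) = 0.13

0.13


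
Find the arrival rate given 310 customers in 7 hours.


lambda = total arrivals / time = 310 / 7 = 44.29 per hour

44.29 per hour
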